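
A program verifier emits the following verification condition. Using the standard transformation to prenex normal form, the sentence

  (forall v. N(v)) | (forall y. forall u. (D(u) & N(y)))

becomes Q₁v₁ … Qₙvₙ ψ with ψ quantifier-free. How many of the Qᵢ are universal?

All bound variables are already distinct, so no renaming is needed.
Extract every quantifier outward, since the variables are now distinct and don't occur free across branches:
  forall v. forall y. forall u. (N(v) | D(u) & N(y))
The prefix is forall v forall y forall u: 3 universal, 0 existential.

3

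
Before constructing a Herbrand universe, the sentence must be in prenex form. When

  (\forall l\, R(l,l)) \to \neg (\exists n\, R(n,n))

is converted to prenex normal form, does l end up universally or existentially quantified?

existential

Eliminate → and ↔ using ¬ and ∨.
  \neg (\forall l\, R(l,l)) \lor \neg (\exists n\, R(n,n))
Drive negations inward (¬∀x A ≡ ∃x ¬A, ¬∃x A ≡ ∀x ¬A, De Morgan for ∧/∨):
  (\exists l\, \neg R(l,l)) \lor (\forall n\, \neg R(n,n))
All bound variables are already distinct, so no renaming is needed.
Finally move all quantifiers to the prefix:
  \exists l\, \forall n\, (\neg R(l,l) \lor \neg R(n,n))
The quantifier \forall l sits under an odd number of negations (counting the antecedent side of each →), so it flips to \exists l.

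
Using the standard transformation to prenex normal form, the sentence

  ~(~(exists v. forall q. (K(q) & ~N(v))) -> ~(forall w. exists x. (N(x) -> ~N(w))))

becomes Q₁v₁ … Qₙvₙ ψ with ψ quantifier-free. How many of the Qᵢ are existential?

Rewrite implications/biconditionals: A → B as ¬A ∨ B.
  ~(~~(exists v. forall q. (K(q) & ~N(v))) | ~(forall w. exists x. (~N(x) | ~N(w))))
Move each ¬ inward, flipping quantifiers it crosses:
  (forall v. exists q. (~K(q) | N(v))) & (forall w. exists x. (~N(x) | ~N(w)))
All bound variables are already distinct, so no renaming is needed.
Pull the quantifiers to the front (each side's bound variable is not free in the other side):
  forall v. exists q. forall w. exists x. ((~K(q) | N(v)) & (~N(x) | ~N(w)))
The prefix is forall v exists q forall w exists x: 2 universal, 2 existential.

2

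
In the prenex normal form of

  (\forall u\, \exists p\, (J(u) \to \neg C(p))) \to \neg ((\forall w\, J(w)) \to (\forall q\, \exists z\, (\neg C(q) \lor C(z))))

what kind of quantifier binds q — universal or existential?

existential

Rewrite implications/biconditionals: A → B as ¬A ∨ B.
  \neg (\forall u\, \exists p\, (\neg J(u) \lor \neg C(p))) \lor \neg (\neg (\forall w\, J(w)) \lor (\forall q\, \exists z\, (\neg C(q) \lor C(z))))
Drive negations inward (¬∀x A ≡ ∃x ¬A, ¬∃x A ≡ ∀x ¬A, De Morgan for ∧/∨):
  (\exists u\, \forall p\, (J(u) \land C(p))) \lor (\forall w\, J(w)) \land (\exists q\, \forall z\, (C(q) \land \neg C(z)))
All bound variables are already distinct, so no renaming is needed.
Finally move all quantifiers to the prefix:
  \exists u\, \forall p\, \forall w\, \exists q\, \forall z\, (J(u) \land C(p) \lor J(w) \land C(q) \land \neg C(z))
The quantifier \forall q sits under an odd number of negations (counting the antecedent side of each →), so it flips to \exists q.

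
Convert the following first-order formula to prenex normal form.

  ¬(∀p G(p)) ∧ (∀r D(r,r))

∃p ∀r (¬G(p) ∧ D(r,r))

Move each ¬ inward, flipping quantifiers it crosses:
  (∃p ¬G(p)) ∧ (∀r D(r,r))
Pull the quantifiers to the front (each side's bound variable is not free in the other side):
  ∃p ∀r (¬G(p) ∧ D(r,r))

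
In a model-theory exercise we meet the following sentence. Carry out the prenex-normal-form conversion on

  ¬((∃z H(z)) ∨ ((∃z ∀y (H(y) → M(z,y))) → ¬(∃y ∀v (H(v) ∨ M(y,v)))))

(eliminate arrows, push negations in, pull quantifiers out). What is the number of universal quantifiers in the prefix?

Eliminate → and ↔ using ¬ and ∨.
  ¬((∃z H(z)) ∨ ¬(∃z ∀y (¬H(y) ∨ M(z,y))) ∨ ¬(∃y ∀v (H(v) ∨ M(y,v))))
Push ¬ through the quantifiers and connectives to reach negation normal form:
  (∀z ¬H(z)) ∧ (∃z ∀y (¬H(y) ∨ M(z,y))) ∧ (∃y ∀v (H(v) ∨ M(y,v)))
Give each quantifier a distinct variable: z↦x1, y↦y1.
  (∀z ¬H(z)) ∧ (∃x1 ∀y (¬H(y) ∨ M(x1,y))) ∧ (∃y1 ∀v (H(v) ∨ M(y1,v)))
Pull the quantifiers to the front (each side's bound variable is not free in the other side):
  ∀z ∃x1 ∀y ∃y1 ∀v (¬H(z) ∧ (¬H(y) ∨ M(x1,y)) ∧ (H(v) ∨ M(y1,v)))
The prefix is ∀z ∃x1 ∀y ∃y1 ∀v: 3 universal, 2 existential.

3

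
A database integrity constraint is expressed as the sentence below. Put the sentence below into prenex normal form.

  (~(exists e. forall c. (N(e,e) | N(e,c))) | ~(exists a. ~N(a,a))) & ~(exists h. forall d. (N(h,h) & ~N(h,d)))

Move each ¬ inward, flipping quantifiers it crosses:
  ((forall e. exists c. (~N(e,e) & ~N(e,c))) | (forall a. N(a,a))) & (forall h. exists d. (~N(h,h) | N(h,d)))
Finally move all quantifiers to the prefix:
  forall e. exists c. forall a. forall h. exists d. ((~N(e,e) & ~N(e,c) | N(a,a)) & (~N(h,h) | N(h,d)))

forall e. exists c. forall a. forall h. exists d. ((~N(e,e) & ~N(e,c) | N(a,a)) & (~N(h,h) | N(h,d)))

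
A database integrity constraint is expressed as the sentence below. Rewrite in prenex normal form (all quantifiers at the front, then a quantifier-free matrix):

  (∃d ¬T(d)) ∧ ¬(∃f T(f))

∃d ∀f (¬T(d) ∧ ¬T(f))

Move each ¬ inward, flipping quantifiers it crosses:
  (∃d ¬T(d)) ∧ (∀f ¬T(f))
Extract every quantifier outward, since the variables are now distinct and don't occur free across branches:
  ∃d ∀f (¬T(d) ∧ ¬T(f))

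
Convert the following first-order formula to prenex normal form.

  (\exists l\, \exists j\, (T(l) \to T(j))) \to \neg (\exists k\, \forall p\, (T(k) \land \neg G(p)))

First replace A → B with ¬A ∨ B.
  \neg (\exists l\, \exists j\, (\neg T(l) \lor T(j))) \lor \neg (\exists k\, \forall p\, (T(k) \land \neg G(p)))
Drive negations inward (¬∀x A ≡ ∃x ¬A, ¬∃x A ≡ ∀x ¬A, De Morgan for ∧/∨):
  (\forall l\, \forall j\, (T(l) \land \neg T(j))) \lor (\forall k\, \exists p\, (\neg T(k) \lor G(p)))
Finally move all quantifiers to the prefix:
  \forall l\, \forall j\, \forall k\, \exists p\, (T(l) \land \neg T(j) \lor \neg T(k) \lor G(p))

\forall l\, \forall j\, \forall k\, \exists p\, (T(l) \land \neg T(j) \lor \neg T(k) \lor G(p))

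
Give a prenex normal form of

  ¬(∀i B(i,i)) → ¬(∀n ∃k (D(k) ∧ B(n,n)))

Rewrite implications/biconditionals: A → B as ¬A ∨ B.
  ¬¬(∀i B(i,i)) ∨ ¬(∀n ∃k (D(k) ∧ B(n,n)))
Drive negations inward (¬∀x A ≡ ∃x ¬A, ¬∃x A ≡ ∀x ¬A, De Morgan for ∧/∨):
  (∀i B(i,i)) ∨ (∃n ∀k (¬D(k) ∨ ¬B(n,n)))
All bound variables are already distinct, so no renaming is needed.
Finally move all quantifiers to the prefix:
  ∀i ∃n ∀k (B(i,i) ∨ ¬D(k) ∨ ¬B(n,n))

∀i ∃n ∀k (B(i,i) ∨ ¬D(k) ∨ ¬B(n,n))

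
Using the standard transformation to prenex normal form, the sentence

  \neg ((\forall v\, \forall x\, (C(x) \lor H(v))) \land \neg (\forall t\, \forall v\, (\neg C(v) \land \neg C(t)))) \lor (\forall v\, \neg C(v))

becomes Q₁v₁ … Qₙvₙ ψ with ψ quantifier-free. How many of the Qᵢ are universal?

Push ¬ through the quantifiers and connectives to reach negation normal form:
  (\exists v\, \exists x\, (\neg C(x) \land \neg H(v))) \lor (\forall t\, \forall v\, (\neg C(v) \land \neg C(t))) \lor (\forall v\, \neg C(v))
Give each quantifier a distinct variable: v↦u, v↦a.
  (\exists v\, \exists x\, (\neg C(x) \land \neg H(v))) \lor (\forall t\, \forall u\, (\neg C(u) \land \neg C(t))) \lor (\forall a\, \neg C(a))
Pull the quantifiers to the front (each side's bound variable is not free in the other side):
  \exists v\, \exists x\, \forall t\, \forall u\, \forall a\, (\neg C(x) \land \neg H(v) \lor \neg C(u) \land \neg C(t) \lor \neg C(a))
The prefix is \exists v \exists x \forall t \forall u \forall a: 3 universal, 2 existential.

3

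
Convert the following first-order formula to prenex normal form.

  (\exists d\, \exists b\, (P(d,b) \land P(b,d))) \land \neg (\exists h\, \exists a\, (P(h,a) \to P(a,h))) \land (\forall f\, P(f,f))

\exists d\, \exists b\, \forall h\, \forall a\, \forall f\, (P(d,b) \land P(b,d) \land P(h,a) \land \neg P(a,h) \land P(f,f))

Rewrite implications/biconditionals: A → B as ¬A ∨ B.
  (\exists d\, \exists b\, (P(d,b) \land P(b,d))) \land \neg (\exists h\, \exists a\, (\neg P(h,a) \lor P(a,h))) \land (\forall f\, P(f,f))
Drive negations inward (¬∀x A ≡ ∃x ¬A, ¬∃x A ≡ ∀x ¬A, De Morgan for ∧/∨):
  (\exists d\, \exists b\, (P(d,b) \land P(b,d))) \land (\forall h\, \forall a\, (P(h,a) \land \neg P(a,h))) \land (\forall f\, P(f,f))
Pull the quantifiers to the front (each side's bound variable is not free in the other side):
  \exists d\, \exists b\, \forall h\, \forall a\, \forall f\, (P(d,b) \land P(b,d) \land P(h,a) \land \neg P(a,h) \land P(f,f))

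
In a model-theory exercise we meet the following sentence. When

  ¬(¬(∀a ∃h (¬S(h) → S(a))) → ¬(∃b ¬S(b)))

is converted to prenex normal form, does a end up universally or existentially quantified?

existential

Eliminate → and ↔ using ¬ and ∨.
  ¬(¬¬(∀a ∃h (¬¬S(h) ∨ S(a))) ∨ ¬(∃b ¬S(b)))
Move each ¬ inward, flipping quantifiers it crosses:
  (∃a ∀h (¬S(h) ∧ ¬S(a))) ∧ (∃b ¬S(b))
All bound variables are already distinct, so no renaming is needed.
Pull the quantifiers to the front (each side's bound variable is not free in the other side):
  ∃a ∀h ∃b (¬S(h) ∧ ¬S(a) ∧ ¬S(b))
The quantifier ∀a sits under an odd number of negations (counting the antecedent side of each →), so it flips to ∃a.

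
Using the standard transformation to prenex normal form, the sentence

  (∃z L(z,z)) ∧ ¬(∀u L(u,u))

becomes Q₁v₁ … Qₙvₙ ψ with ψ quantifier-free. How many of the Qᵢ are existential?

2

Move each ¬ inward, flipping quantifiers it crosses:
  (∃z L(z,z)) ∧ (∃u ¬L(u,u))
Finally move all quantifiers to the prefix:
  ∃z ∃u (L(z,z) ∧ ¬L(u,u))
The prefix is ∃z ∃u: 0 universal, 2 existential.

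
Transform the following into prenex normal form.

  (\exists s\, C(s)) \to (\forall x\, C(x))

Eliminate → and ↔ using ¬ and ∨.
  \neg (\exists s\, C(s)) \lor (\forall x\, C(x))
Move each ¬ inward, flipping quantifiers it crosses:
  (\forall s\, \neg C(s)) \lor (\forall x\, C(x))
All bound variables are already distinct, so no renaming is needed.
Finally move all quantifiers to the prefix:
  \forall s\, \forall x\, (\neg C(s) \lor C(x))

\forall s\, \forall x\, (\neg C(s) \lor C(x))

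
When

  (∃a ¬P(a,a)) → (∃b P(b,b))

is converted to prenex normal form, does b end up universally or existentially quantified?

existential

Eliminate → and ↔ using ¬ and ∨.
  ¬(∃a ¬P(a,a)) ∨ (∃b P(b,b))
Move each ¬ inward, flipping quantifiers it crosses:
  (∀a P(a,a)) ∨ (∃b P(b,b))
All bound variables are already distinct, so no renaming is needed.
Extract every quantifier outward, since the variables are now distinct and don't occur free across branches:
  ∀a ∃b (P(a,a) ∨ P(b,b))
The quantifier ∃b sits under an even number of negations (counting the antecedent side of each →), so it remains existential.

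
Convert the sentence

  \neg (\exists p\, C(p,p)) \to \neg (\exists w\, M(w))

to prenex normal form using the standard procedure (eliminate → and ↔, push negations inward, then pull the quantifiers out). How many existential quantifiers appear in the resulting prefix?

First replace A → B with ¬A ∨ B.
  \neg \neg (\exists p\, C(p,p)) \lor \neg (\exists w\, M(w))
Push ¬ through the quantifiers and connectives to reach negation normal form:
  (\exists p\, C(p,p)) \lor (\forall w\, \neg M(w))
Extract every quantifier outward, since the variables are now distinct and don't occur free across branches:
  \exists p\, \forall w\, (C(p,p) \lor \neg M(w))
The prefix is \exists p \forall w: 1 universal, 1 existential.

1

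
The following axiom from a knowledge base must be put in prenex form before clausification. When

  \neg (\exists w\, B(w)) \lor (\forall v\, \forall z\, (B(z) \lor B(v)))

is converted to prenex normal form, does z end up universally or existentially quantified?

Drive negations inward (¬∀x A ≡ ∃x ¬A, ¬∃x A ≡ ∀x ¬A, De Morgan for ∧/∨):
  (\forall w\, \neg B(w)) \lor (\forall v\, \forall z\, (B(z) \lor B(v)))
Pull the quantifiers to the front (each side's bound variable is not free in the other side):
  \forall w\, \forall v\, \forall z\, (\neg B(w) \lor B(z) \lor B(v))
The quantifier \forall z sits under an even number of negations, so it remains universal.

universal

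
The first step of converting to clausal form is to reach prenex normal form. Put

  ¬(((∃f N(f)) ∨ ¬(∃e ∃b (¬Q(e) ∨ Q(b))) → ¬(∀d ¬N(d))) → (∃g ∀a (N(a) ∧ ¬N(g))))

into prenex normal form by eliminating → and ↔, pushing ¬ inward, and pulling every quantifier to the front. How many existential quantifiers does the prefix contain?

4

First replace A → B with ¬A ∨ B.
  ¬(¬(¬((∃f N(f)) ∨ ¬(∃e ∃b (¬Q(e) ∨ Q(b)))) ∨ ¬(∀d ¬N(d))) ∨ (∃g ∀a (N(a) ∧ ¬N(g))))
Move each ¬ inward, flipping quantifiers it crosses:
  ((∀f ¬N(f)) ∧ (∃e ∃b (¬Q(e) ∨ Q(b))) ∨ (∃d N(d))) ∧ (∀g ∃a (¬N(a) ∨ N(g)))
All bound variables are already distinct, so no renaming is needed.
Extract every quantifier outward, since the variables are now distinct and don't occur free across branches:
  ∀f ∃e ∃b ∃d ∀g ∃a ((¬N(f) ∧ (¬Q(e) ∨ Q(b)) ∨ N(d)) ∧ (¬N(a) ∨ N(g)))
The prefix is ∀f ∃e ∃b ∃d ∀g ∃a: 2 universal, 4 existential.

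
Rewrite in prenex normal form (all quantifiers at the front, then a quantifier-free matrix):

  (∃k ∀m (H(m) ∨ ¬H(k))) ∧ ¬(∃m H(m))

∃k ∀m ∀p ((H(m) ∨ ¬H(k)) ∧ ¬H(p))

Drive negations inward (¬∀x A ≡ ∃x ¬A, ¬∃x A ≡ ∀x ¬A, De Morgan for ∧/∨):
  (∃k ∀m (H(m) ∨ ¬H(k))) ∧ (∀m ¬H(m))
Rename bound variables to avoid capture: m↦p.
  (∃k ∀m (H(m) ∨ ¬H(k))) ∧ (∀p ¬H(p))
Pull the quantifiers to the front (each side's bound variable is not free in the other side):
  ∃k ∀m ∀p ((H(m) ∨ ¬H(k)) ∧ ¬H(p))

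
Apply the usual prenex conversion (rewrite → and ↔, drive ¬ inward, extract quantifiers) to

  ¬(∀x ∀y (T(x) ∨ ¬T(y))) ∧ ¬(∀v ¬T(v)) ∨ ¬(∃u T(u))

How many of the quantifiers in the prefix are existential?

3

Move each ¬ inward, flipping quantifiers it crosses:
  (∃x ∃y (¬T(x) ∧ T(y))) ∧ (∃v T(v)) ∨ (∀u ¬T(u))
Finally move all quantifiers to the prefix:
  ∃x ∃y ∃v ∀u (¬T(x) ∧ T(y) ∧ T(v) ∨ ¬T(u))
The prefix is ∃x ∃y ∃v ∀u: 1 universal, 3 existential.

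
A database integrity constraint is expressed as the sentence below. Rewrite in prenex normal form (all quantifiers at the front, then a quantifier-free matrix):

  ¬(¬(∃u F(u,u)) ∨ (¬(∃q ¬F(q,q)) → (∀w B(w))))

∃u ∀q ∃w (F(u,u) ∧ F(q,q) ∧ ¬B(w))

Eliminate → and ↔ using ¬ and ∨.
  ¬(¬(∃u F(u,u)) ∨ ¬¬(∃q ¬F(q,q)) ∨ (∀w B(w)))
Push ¬ through the quantifiers and connectives to reach negation normal form:
  (∃u F(u,u)) ∧ (∀q F(q,q)) ∧ (∃w ¬B(w))
Pull the quantifiers to the front (each side's bound variable is not free in the other side):
  ∃u ∀q ∃w (F(u,u) ∧ F(q,q) ∧ ¬B(w))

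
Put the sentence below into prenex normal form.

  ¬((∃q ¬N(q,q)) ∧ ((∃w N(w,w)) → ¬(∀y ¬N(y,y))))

∀q ∃w ∀y (N(q,q) ∨ N(w,w) ∧ ¬N(y,y))

First replace A → B with ¬A ∨ B.
  ¬((∃q ¬N(q,q)) ∧ (¬(∃w N(w,w)) ∨ ¬(∀y ¬N(y,y))))
Move each ¬ inward, flipping quantifiers it crosses:
  (∀q N(q,q)) ∨ (∃w N(w,w)) ∧ (∀y ¬N(y,y))
Extract every quantifier outward, since the variables are now distinct and don't occur free across branches:
  ∀q ∃w ∀y (N(q,q) ∨ N(w,w) ∧ ¬N(y,y))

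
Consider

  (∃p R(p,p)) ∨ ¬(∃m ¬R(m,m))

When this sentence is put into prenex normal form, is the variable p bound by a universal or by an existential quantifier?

Push ¬ through the quantifiers and connectives to reach negation normal form:
  (∃p R(p,p)) ∨ (∀m R(m,m))
All bound variables are already distinct, so no renaming is needed.
Extract every quantifier outward, since the variables are now distinct and don't occur free across branches:
  ∃p ∀m (R(p,p) ∨ R(m,m))
The quantifier ∃p sits under an even number of negations, so it remains existential.

existential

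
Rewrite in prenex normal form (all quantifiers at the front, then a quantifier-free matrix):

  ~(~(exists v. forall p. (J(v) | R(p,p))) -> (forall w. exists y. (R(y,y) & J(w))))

forall v. exists p. exists w. forall y. (~J(v) & ~R(p,p) & (~R(y,y) | ~J(w)))

Eliminate → and ↔ using ¬ and ∨.
  ~(~~(exists v. forall p. (J(v) | R(p,p))) | (forall w. exists y. (R(y,y) & J(w))))
Move each ¬ inward, flipping quantifiers it crosses:
  (forall v. exists p. (~J(v) & ~R(p,p))) & (exists w. forall y. (~R(y,y) | ~J(w)))
All bound variables are already distinct, so no renaming is needed.
Extract every quantifier outward, since the variables are now distinct and don't occur free across branches:
  forall v. exists p. exists w. forall y. (~J(v) & ~R(p,p) & (~R(y,y) | ~J(w)))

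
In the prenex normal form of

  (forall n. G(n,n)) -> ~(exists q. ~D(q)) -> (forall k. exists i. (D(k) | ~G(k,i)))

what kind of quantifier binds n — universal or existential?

existential

Eliminate → and ↔ using ¬ and ∨.
  ~(forall n. G(n,n)) | ~~(exists q. ~D(q)) | (forall k. exists i. (D(k) | ~G(k,i)))
Push ¬ through the quantifiers and connectives to reach negation normal form:
  (exists n. ~G(n,n)) | (exists q. ~D(q)) | (forall k. exists i. (D(k) | ~G(k,i)))
Extract every quantifier outward, since the variables are now distinct and don't occur free across branches:
  exists n. exists q. forall k. exists i. (~G(n,n) | ~D(q) | D(k) | ~G(k,i))
The quantifier forall n sits under an odd number of negations (counting the antecedent side of each →), so it flips to exists n.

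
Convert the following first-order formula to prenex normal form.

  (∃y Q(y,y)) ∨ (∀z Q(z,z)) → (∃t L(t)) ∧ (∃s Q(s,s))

Rewrite implications/biconditionals: A → B as ¬A ∨ B.
  ¬((∃y Q(y,y)) ∨ (∀z Q(z,z))) ∨ (∃t L(t)) ∧ (∃s Q(s,s))
Push ¬ through the quantifiers and connectives to reach negation normal form:
  (∀y ¬Q(y,y)) ∧ (∃z ¬Q(z,z)) ∨ (∃t L(t)) ∧ (∃s Q(s,s))
Pull the quantifiers to the front (each side's bound variable is not free in the other side):
  ∀y ∃z ∃t ∃s (¬Q(y,y) ∧ ¬Q(z,z) ∨ L(t) ∧ Q(s,s))

∀y ∃z ∃t ∃s (¬Q(y,y) ∧ ¬Q(z,z) ∨ L(t) ∧ Q(s,s))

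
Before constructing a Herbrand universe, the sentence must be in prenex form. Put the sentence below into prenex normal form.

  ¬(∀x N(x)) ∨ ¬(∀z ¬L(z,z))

Push ¬ through the quantifiers and connectives to reach negation normal form:
  (∃x ¬N(x)) ∨ (∃z L(z,z))
Finally move all quantifiers to the prefix:
  ∃x ∃z (¬N(x) ∨ L(z,z))

∃x ∃z (¬N(x) ∨ L(z,z))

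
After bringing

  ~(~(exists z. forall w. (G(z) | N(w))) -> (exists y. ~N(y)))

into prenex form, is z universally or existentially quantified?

First replace A → B with ¬A ∨ B.
  ~(~~(exists z. forall w. (G(z) | N(w))) | (exists y. ~N(y)))
Move each ¬ inward, flipping quantifiers it crosses:
  (forall z. exists w. (~G(z) & ~N(w))) & (forall y. N(y))
All bound variables are already distinct, so no renaming is needed.
Finally move all quantifiers to the prefix:
  forall z. exists w. forall y. (~G(z) & ~N(w) & N(y))
The quantifier exists z sits under an odd number of negations (counting the antecedent side of each →), so it flips to forall z.

universal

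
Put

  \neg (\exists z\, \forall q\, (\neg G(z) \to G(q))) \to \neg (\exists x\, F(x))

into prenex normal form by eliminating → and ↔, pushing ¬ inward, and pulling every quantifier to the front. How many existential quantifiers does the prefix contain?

1

Eliminate → and ↔ using ¬ and ∨.
  \neg \neg (\exists z\, \forall q\, (\neg \neg G(z) \lor G(q))) \lor \neg (\exists x\, F(x))
Move each ¬ inward, flipping quantifiers it crosses:
  (\exists z\, \forall q\, (G(z) \lor G(q))) \lor (\forall x\, \neg F(x))
All bound variables are already distinct, so no renaming is needed.
Finally move all quantifiers to the prefix:
  \exists z\, \forall q\, \forall x\, (G(z) \lor G(q) \lor \neg F(x))
The prefix is \exists z \forall q \forall x: 2 universal, 1 existential.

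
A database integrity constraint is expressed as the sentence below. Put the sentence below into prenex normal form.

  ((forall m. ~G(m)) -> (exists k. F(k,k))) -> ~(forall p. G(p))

forall m. forall k. exists p. (~G(m) & ~F(k,k) | ~G(p))

Rewrite implications/biconditionals: A → B as ¬A ∨ B.
  ~(~(forall m. ~G(m)) | (exists k. F(k,k))) | ~(forall p. G(p))
Move each ¬ inward, flipping quantifiers it crosses:
  (forall m. ~G(m)) & (forall k. ~F(k,k)) | (exists p. ~G(p))
All bound variables are already distinct, so no renaming is needed.
Extract every quantifier outward, since the variables are now distinct and don't occur free across branches:
  forall m. forall k. exists p. (~G(m) & ~F(k,k) | ~G(p))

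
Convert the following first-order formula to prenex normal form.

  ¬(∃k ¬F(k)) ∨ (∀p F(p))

Move each ¬ inward, flipping quantifiers it crosses:
  (∀k F(k)) ∨ (∀p F(p))
All bound variables are already distinct, so no renaming is needed.
Pull the quantifiers to the front (each side's bound variable is not free in the other side):
  ∀k ∀p (F(k) ∨ F(p))

∀k ∀p (F(k) ∨ F(p))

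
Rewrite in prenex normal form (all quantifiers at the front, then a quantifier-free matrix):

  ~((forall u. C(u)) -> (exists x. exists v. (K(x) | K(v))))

forall u. forall x. forall v. (C(u) & ~K(x) & ~K(v))

Eliminate → and ↔ using ¬ and ∨.
  ~(~(forall u. C(u)) | (exists x. exists v. (K(x) | K(v))))
Drive negations inward (¬∀x A ≡ ∃x ¬A, ¬∃x A ≡ ∀x ¬A, De Morgan for ∧/∨):
  (forall u. C(u)) & (forall x. forall v. (~K(x) & ~K(v)))
All bound variables are already distinct, so no renaming is needed.
Finally move all quantifiers to the prefix:
  forall u. forall x. forall v. (C(u) & ~K(x) & ~K(v))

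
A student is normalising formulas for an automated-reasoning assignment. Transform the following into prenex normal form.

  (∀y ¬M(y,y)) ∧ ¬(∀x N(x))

Drive negations inward (¬∀x A ≡ ∃x ¬A, ¬∃x A ≡ ∀x ¬A, De Morgan for ∧/∨):
  (∀y ¬M(y,y)) ∧ (∃x ¬N(x))
All bound variables are already distinct, so no renaming is needed.
Finally move all quantifiers to the prefix:
  ∀y ∃x (¬M(y,y) ∧ ¬N(x))

∀y ∃x (¬M(y,y) ∧ ¬N(x))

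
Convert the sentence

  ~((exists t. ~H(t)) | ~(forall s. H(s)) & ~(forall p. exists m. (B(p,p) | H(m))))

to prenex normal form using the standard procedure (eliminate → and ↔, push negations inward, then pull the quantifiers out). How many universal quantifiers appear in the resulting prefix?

3

Push ¬ through the quantifiers and connectives to reach negation normal form:
  (forall t. H(t)) & ((forall s. H(s)) | (forall p. exists m. (B(p,p) | H(m))))
Pull the quantifiers to the front (each side's bound variable is not free in the other side):
  forall t. forall s. forall p. exists m. (H(t) & (H(s) | B(p,p) | H(m)))
The prefix is forall t forall s forall p exists m: 3 universal, 1 existential.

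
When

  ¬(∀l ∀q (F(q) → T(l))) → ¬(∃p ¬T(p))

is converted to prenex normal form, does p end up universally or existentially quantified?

First replace A → B with ¬A ∨ B.
  ¬¬(∀l ∀q (¬F(q) ∨ T(l))) ∨ ¬(∃p ¬T(p))
Push ¬ through the quantifiers and connectives to reach negation normal form:
  (∀l ∀q (¬F(q) ∨ T(l))) ∨ (∀p T(p))
All bound variables are already distinct, so no renaming is needed.
Extract every quantifier outward, since the variables are now distinct and don't occur free across branches:
  ∀l ∀q ∀p (¬F(q) ∨ T(l) ∨ T(p))
The quantifier ∃p sits under an odd number of negations (counting the antecedent side of each →), so it flips to ∀p.

universal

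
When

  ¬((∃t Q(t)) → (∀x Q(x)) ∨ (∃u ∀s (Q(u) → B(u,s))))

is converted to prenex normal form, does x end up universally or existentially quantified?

existential

Rewrite implications/biconditionals: A → B as ¬A ∨ B.
  ¬(¬(∃t Q(t)) ∨ (∀x Q(x)) ∨ (∃u ∀s (¬Q(u) ∨ B(u,s))))
Push ¬ through the quantifiers and connectives to reach negation normal form:
  (∃t Q(t)) ∧ (∃x ¬Q(x)) ∧ (∀u ∃s (Q(u) ∧ ¬B(u,s)))
All bound variables are already distinct, so no renaming is needed.
Pull the quantifiers to the front (each side's bound variable is not free in the other side):
  ∃t ∃x ∀u ∃s (Q(t) ∧ ¬Q(x) ∧ Q(u) ∧ ¬B(u,s))
The quantifier ∀x sits under an odd number of negations (counting the antecedent side of each →), so it flips to ∃x.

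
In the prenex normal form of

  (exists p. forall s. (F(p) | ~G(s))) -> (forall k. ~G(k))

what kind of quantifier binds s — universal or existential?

Eliminate → and ↔ using ¬ and ∨.
  ~(exists p. forall s. (F(p) | ~G(s))) | (forall k. ~G(k))
Move each ¬ inward, flipping quantifiers it crosses:
  (forall p. exists s. (~F(p) & G(s))) | (forall k. ~G(k))
Finally move all quantifiers to the prefix:
  forall p. exists s. forall k. (~F(p) & G(s) | ~G(k))
The quantifier forall s sits under an odd number of negations (counting the antecedent side of each →), so it flips to exists s.

existential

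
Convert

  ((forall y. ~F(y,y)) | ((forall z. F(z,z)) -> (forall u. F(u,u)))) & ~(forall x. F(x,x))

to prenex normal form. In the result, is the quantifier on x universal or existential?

existential

First replace A → B with ¬A ∨ B.
  ((forall y. ~F(y,y)) | ~(forall z. F(z,z)) | (forall u. F(u,u))) & ~(forall x. F(x,x))
Move each ¬ inward, flipping quantifiers it crosses:
  ((forall y. ~F(y,y)) | (exists z. ~F(z,z)) | (forall u. F(u,u))) & (exists x. ~F(x,x))
Pull the quantifiers to the front (each side's bound variable is not free in the other side):
  forall y. exists z. forall u. exists x. ((~F(y,y) | ~F(z,z) | F(u,u)) & ~F(x,x))
The quantifier forall x sits under an odd number of negations (counting the antecedent side of each →), so it flips to exists x.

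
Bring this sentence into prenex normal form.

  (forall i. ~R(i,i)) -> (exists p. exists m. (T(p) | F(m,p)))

Eliminate → and ↔ using ¬ and ∨.
  ~(forall i. ~R(i,i)) | (exists p. exists m. (T(p) | F(m,p)))
Drive negations inward (¬∀x A ≡ ∃x ¬A, ¬∃x A ≡ ∀x ¬A, De Morgan for ∧/∨):
  (exists i. R(i,i)) | (exists p. exists m. (T(p) | F(m,p)))
All bound variables are already distinct, so no renaming is needed.
Pull the quantifiers to the front (each side's bound variable is not free in the other side):
  exists i. exists p. exists m. (R(i,i) | T(p) | F(m,p))

exists i. exists p. exists m. (R(i,i) | T(p) | F(m,p))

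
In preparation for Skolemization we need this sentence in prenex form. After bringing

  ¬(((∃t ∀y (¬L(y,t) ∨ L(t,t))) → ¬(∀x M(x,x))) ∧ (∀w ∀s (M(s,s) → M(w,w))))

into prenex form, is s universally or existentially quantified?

First replace A → B with ¬A ∨ B.
  ¬((¬(∃t ∀y (¬L(y,t) ∨ L(t,t))) ∨ ¬(∀x M(x,x))) ∧ (∀w ∀s (¬M(s,s) ∨ M(w,w))))
Move each ¬ inward, flipping quantifiers it crosses:
  (∃t ∀y (¬L(y,t) ∨ L(t,t))) ∧ (∀x M(x,x)) ∨ (∃w ∃s (M(s,s) ∧ ¬M(w,w)))
Extract every quantifier outward, since the variables are now distinct and don't occur free across branches:
  ∃t ∀y ∀x ∃w ∃s ((¬L(y,t) ∨ L(t,t)) ∧ M(x,x) ∨ M(s,s) ∧ ¬M(w,w))
The quantifier ∀s sits under an odd number of negations (counting the antecedent side of each →), so it flips to ∃s.

existential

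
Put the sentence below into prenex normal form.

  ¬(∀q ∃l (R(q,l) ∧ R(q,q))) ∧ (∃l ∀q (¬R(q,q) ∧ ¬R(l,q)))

∃q ∀l ∃v ∀z1 ((¬R(q,l) ∨ ¬R(q,q)) ∧ ¬R(z1,z1) ∧ ¬R(v,z1))

Push ¬ through the quantifiers and connectives to reach negation normal form:
  (∃q ∀l (¬R(q,l) ∨ ¬R(q,q))) ∧ (∃l ∀q (¬R(q,q) ∧ ¬R(l,q)))
Rename bound variables to avoid capture: l↦v, q↦z1.
  (∃q ∀l (¬R(q,l) ∨ ¬R(q,q))) ∧ (∃v ∀z1 (¬R(z1,z1) ∧ ¬R(v,z1)))
Pull the quantifiers to the front (each side's bound variable is not free in the other side):
  ∃q ∀l ∃v ∀z1 ((¬R(q,l) ∨ ¬R(q,q)) ∧ ¬R(z1,z1) ∧ ¬R(v,z1))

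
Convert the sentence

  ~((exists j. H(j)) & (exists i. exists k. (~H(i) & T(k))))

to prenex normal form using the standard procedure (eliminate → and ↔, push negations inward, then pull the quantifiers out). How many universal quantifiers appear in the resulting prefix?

Push ¬ through the quantifiers and connectives to reach negation normal form:
  (forall j. ~H(j)) | (forall i. forall k. (H(i) | ~T(k)))
All bound variables are already distinct, so no renaming is needed.
Finally move all quantifiers to the prefix:
  forall j. forall i. forall k. (~H(j) | H(i) | ~T(k))
The prefix is forall j forall i forall k: 3 universal, 0 existential.

3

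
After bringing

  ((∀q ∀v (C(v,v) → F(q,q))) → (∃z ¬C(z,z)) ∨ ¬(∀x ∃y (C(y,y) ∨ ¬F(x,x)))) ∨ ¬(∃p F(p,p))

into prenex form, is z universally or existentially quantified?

Eliminate → and ↔ using ¬ and ∨.
  ¬(∀q ∀v (¬C(v,v) ∨ F(q,q))) ∨ (∃z ¬C(z,z)) ∨ ¬(∀x ∃y (C(y,y) ∨ ¬F(x,x))) ∨ ¬(∃p F(p,p))
Push ¬ through the quantifiers and connectives to reach negation normal form:
  (∃q ∃v (C(v,v) ∧ ¬F(q,q))) ∨ (∃z ¬C(z,z)) ∨ (∃x ∀y (¬C(y,y) ∧ F(x,x))) ∨ (∀p ¬F(p,p))
All bound variables are already distinct, so no renaming is needed.
Extract every quantifier outward, since the variables are now distinct and don't occur free across branches:
  ∃q ∃v ∃z ∃x ∀y ∀p (C(v,v) ∧ ¬F(q,q) ∨ ¬C(z,z) ∨ ¬C(y,y) ∧ F(x,x) ∨ ¬F(p,p))
The quantifier ∃z sits under an even number of negations (counting the antecedent side of each →), so it remains existential.

existential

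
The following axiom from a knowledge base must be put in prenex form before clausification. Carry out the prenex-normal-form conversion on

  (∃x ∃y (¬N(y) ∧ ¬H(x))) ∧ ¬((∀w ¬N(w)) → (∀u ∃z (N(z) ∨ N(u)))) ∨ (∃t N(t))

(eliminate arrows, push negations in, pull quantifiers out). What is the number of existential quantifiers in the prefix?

4

Eliminate → and ↔ using ¬ and ∨.
  (∃x ∃y (¬N(y) ∧ ¬H(x))) ∧ ¬(¬(∀w ¬N(w)) ∨ (∀u ∃z (N(z) ∨ N(u)))) ∨ (∃t N(t))
Move each ¬ inward, flipping quantifiers it crosses:
  (∃x ∃y (¬N(y) ∧ ¬H(x))) ∧ (∀w ¬N(w)) ∧ (∃u ∀z (¬N(z) ∧ ¬N(u))) ∨ (∃t N(t))
Extract every quantifier outward, since the variables are now distinct and don't occur free across branches:
  ∃x ∃y ∀w ∃u ∀z ∃t (¬N(y) ∧ ¬H(x) ∧ ¬N(w) ∧ ¬N(z) ∧ ¬N(u) ∨ N(t))
The prefix is ∃x ∃y ∀w ∃u ∀z ∃t: 2 universal, 4 existential.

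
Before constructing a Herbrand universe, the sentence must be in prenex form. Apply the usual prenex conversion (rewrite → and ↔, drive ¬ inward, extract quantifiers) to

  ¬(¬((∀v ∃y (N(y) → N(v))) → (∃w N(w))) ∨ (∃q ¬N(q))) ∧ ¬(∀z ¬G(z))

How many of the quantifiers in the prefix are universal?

2

Eliminate → and ↔ using ¬ and ∨.
  ¬(¬(¬(∀v ∃y (¬N(y) ∨ N(v))) ∨ (∃w N(w))) ∨ (∃q ¬N(q))) ∧ ¬(∀z ¬G(z))
Drive negations inward (¬∀x A ≡ ∃x ¬A, ¬∃x A ≡ ∀x ¬A, De Morgan for ∧/∨):
  ((∃v ∀y (N(y) ∧ ¬N(v))) ∨ (∃w N(w))) ∧ (∀q N(q)) ∧ (∃z G(z))
All bound variables are already distinct, so no renaming is needed.
Finally move all quantifiers to the prefix:
  ∃v ∀y ∃w ∀q ∃z ((N(y) ∧ ¬N(v) ∨ N(w)) ∧ N(q) ∧ G(z))
The prefix is ∃v ∀y ∃w ∀q ∃z: 2 universal, 3 existential.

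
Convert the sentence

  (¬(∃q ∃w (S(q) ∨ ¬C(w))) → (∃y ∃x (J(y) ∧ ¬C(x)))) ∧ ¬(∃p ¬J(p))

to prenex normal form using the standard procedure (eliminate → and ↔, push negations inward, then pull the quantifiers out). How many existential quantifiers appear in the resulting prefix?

4

Rewrite implications/biconditionals: A → B as ¬A ∨ B.
  (¬¬(∃q ∃w (S(q) ∨ ¬C(w))) ∨ (∃y ∃x (J(y) ∧ ¬C(x)))) ∧ ¬(∃p ¬J(p))
Push ¬ through the quantifiers and connectives to reach negation normal form:
  ((∃q ∃w (S(q) ∨ ¬C(w))) ∨ (∃y ∃x (J(y) ∧ ¬C(x)))) ∧ (∀p J(p))
All bound variables are already distinct, so no renaming is needed.
Pull the quantifiers to the front (each side's bound variable is not free in the other side):
  ∃q ∃w ∃y ∃x ∀p ((S(q) ∨ ¬C(w) ∨ J(y) ∧ ¬C(x)) ∧ J(p))
The prefix is ∃q ∃w ∃y ∃x ∀p: 1 universal, 4 existential.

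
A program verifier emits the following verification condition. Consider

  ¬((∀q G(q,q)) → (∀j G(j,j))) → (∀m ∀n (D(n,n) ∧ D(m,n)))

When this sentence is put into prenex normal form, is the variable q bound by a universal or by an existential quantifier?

existential

First replace A → B with ¬A ∨ B.
  ¬¬(¬(∀q G(q,q)) ∨ (∀j G(j,j))) ∨ (∀m ∀n (D(n,n) ∧ D(m,n)))
Push ¬ through the quantifiers and connectives to reach negation normal form:
  (∃q ¬G(q,q)) ∨ (∀j G(j,j)) ∨ (∀m ∀n (D(n,n) ∧ D(m,n)))
Extract every quantifier outward, since the variables are now distinct and don't occur free across branches:
  ∃q ∀j ∀m ∀n (¬G(q,q) ∨ G(j,j) ∨ D(n,n) ∧ D(m,n))
The quantifier ∀q sits under an odd number of negations (counting the antecedent side of each →), so it flips to ∃q.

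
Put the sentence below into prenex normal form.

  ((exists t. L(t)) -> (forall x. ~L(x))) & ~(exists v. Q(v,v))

forall t. forall x. forall v. ((~L(t) | ~L(x)) & ~Q(v,v))

Eliminate → and ↔ using ¬ and ∨.
  (~(exists t. L(t)) | (forall x. ~L(x))) & ~(exists v. Q(v,v))
Move each ¬ inward, flipping quantifiers it crosses:
  ((forall t. ~L(t)) | (forall x. ~L(x))) & (forall v. ~Q(v,v))
Extract every quantifier outward, since the variables are now distinct and don't occur free across branches:
  forall t. forall x. forall v. ((~L(t) | ~L(x)) & ~Q(v,v))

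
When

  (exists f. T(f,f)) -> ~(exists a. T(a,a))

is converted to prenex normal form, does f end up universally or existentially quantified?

universal

Eliminate → and ↔ using ¬ and ∨.
  ~(exists f. T(f,f)) | ~(exists a. T(a,a))
Move each ¬ inward, flipping quantifiers it crosses:
  (forall f. ~T(f,f)) | (forall a. ~T(a,a))
All bound variables are already distinct, so no renaming is needed.
Extract every quantifier outward, since the variables are now distinct and don't occur free across branches:
  forall f. forall a. (~T(f,f) | ~T(a,a))
The quantifier exists f sits under an odd number of negations (counting the antecedent side of each →), so it flips to forall f.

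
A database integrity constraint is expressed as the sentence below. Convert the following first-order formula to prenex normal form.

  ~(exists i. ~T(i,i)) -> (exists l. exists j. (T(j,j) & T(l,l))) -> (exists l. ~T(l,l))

exists i. forall l. forall j. exists t. (~T(i,i) | ~T(j,j) | ~T(l,l) | ~T(t,t))

Rewrite implications/biconditionals: A → B as ¬A ∨ B.
  ~~(exists i. ~T(i,i)) | ~(exists l. exists j. (T(j,j) & T(l,l))) | (exists l. ~T(l,l))
Move each ¬ inward, flipping quantifiers it crosses:
  (exists i. ~T(i,i)) | (forall l. forall j. (~T(j,j) | ~T(l,l))) | (exists l. ~T(l,l))
Rename bound variables to avoid capture: l↦t.
  (exists i. ~T(i,i)) | (forall l. forall j. (~T(j,j) | ~T(l,l))) | (exists t. ~T(t,t))
Extract every quantifier outward, since the variables are now distinct and don't occur free across branches:
  exists i. forall l. forall j. exists t. (~T(i,i) | ~T(j,j) | ~T(l,l) | ~T(t,t))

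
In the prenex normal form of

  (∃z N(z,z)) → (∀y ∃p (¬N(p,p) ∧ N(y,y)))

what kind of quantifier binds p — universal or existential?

existential

Rewrite implications/biconditionals: A → B as ¬A ∨ B.
  ¬(∃z N(z,z)) ∨ (∀y ∃p (¬N(p,p) ∧ N(y,y)))
Move each ¬ inward, flipping quantifiers it crosses:
  (∀z ¬N(z,z)) ∨ (∀y ∃p (¬N(p,p) ∧ N(y,y)))
Extract every quantifier outward, since the variables are now distinct and don't occur free across branches:
  ∀z ∀y ∃p (¬N(z,z) ∨ ¬N(p,p) ∧ N(y,y))
The quantifier ∃p sits under an even number of negations (counting the antecedent side of each →), so it remains existential.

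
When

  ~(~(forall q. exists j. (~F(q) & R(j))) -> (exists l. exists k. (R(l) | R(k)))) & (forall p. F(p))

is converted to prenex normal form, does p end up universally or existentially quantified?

universal

Eliminate → and ↔ using ¬ and ∨.
  ~(~~(forall q. exists j. (~F(q) & R(j))) | (exists l. exists k. (R(l) | R(k)))) & (forall p. F(p))
Move each ¬ inward, flipping quantifiers it crosses:
  (exists q. forall j. (F(q) | ~R(j))) & (forall l. forall k. (~R(l) & ~R(k))) & (forall p. F(p))
All bound variables are already distinct, so no renaming is needed.
Finally move all quantifiers to the prefix:
  exists q. forall j. forall l. forall k. forall p. ((F(q) | ~R(j)) & ~R(l) & ~R(k) & F(p))
The quantifier forall p sits under an even number of negations (counting the antecedent side of each →), so it remains universal.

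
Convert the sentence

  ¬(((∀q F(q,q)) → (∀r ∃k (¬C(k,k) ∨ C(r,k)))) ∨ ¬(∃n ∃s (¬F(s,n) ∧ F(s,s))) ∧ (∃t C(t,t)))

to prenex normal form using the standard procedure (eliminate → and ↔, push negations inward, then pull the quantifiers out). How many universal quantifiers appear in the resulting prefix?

3

Eliminate → and ↔ using ¬ and ∨.
  ¬(¬(∀q F(q,q)) ∨ (∀r ∃k (¬C(k,k) ∨ C(r,k))) ∨ ¬(∃n ∃s (¬F(s,n) ∧ F(s,s))) ∧ (∃t C(t,t)))
Push ¬ through the quantifiers and connectives to reach negation normal form:
  (∀q F(q,q)) ∧ (∃r ∀k (C(k,k) ∧ ¬C(r,k))) ∧ ((∃n ∃s (¬F(s,n) ∧ F(s,s))) ∨ (∀t ¬C(t,t)))
All bound variables are already distinct, so no renaming is needed.
Extract every quantifier outward, since the variables are now distinct and don't occur free across branches:
  ∀q ∃r ∀k ∃n ∃s ∀t (F(q,q) ∧ C(k,k) ∧ ¬C(r,k) ∧ (¬F(s,n) ∧ F(s,s) ∨ ¬C(t,t)))
The prefix is ∀q ∃r ∀k ∃n ∃s ∀t: 3 universal, 3 existential.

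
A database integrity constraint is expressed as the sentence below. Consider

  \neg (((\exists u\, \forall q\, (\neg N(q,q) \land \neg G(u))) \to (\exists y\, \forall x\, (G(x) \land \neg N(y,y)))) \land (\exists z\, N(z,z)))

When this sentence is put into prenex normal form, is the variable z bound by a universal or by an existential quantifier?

Eliminate → and ↔ using ¬ and ∨.
  \neg ((\neg (\exists u\, \forall q\, (\neg N(q,q) \land \neg G(u))) \lor (\exists y\, \forall x\, (G(x) \land \neg N(y,y)))) \land (\exists z\, N(z,z)))
Move each ¬ inward, flipping quantifiers it crosses:
  (\exists u\, \forall q\, (\neg N(q,q) \land \neg G(u))) \land (\forall y\, \exists x\, (\neg G(x) \lor N(y,y))) \lor (\forall z\, \neg N(z,z))
All bound variables are already distinct, so no renaming is needed.
Finally move all quantifiers to the prefix:
  \exists u\, \forall q\, \forall y\, \exists x\, \forall z\, (\neg N(q,q) \land \neg G(u) \land (\neg G(x) \lor N(y,y)) \lor \neg N(z,z))
The quantifier \exists z sits under an odd number of negations (counting the antecedent side of each →), so it flips to \forall z.

universal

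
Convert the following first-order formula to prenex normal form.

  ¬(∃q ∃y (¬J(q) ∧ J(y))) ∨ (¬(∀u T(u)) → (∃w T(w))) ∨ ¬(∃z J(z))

∀q ∀y ∀u ∃w ∀z (J(q) ∨ ¬J(y) ∨ T(u) ∨ T(w) ∨ ¬J(z))

Rewrite implications/biconditionals: A → B as ¬A ∨ B.
  ¬(∃q ∃y (¬J(q) ∧ J(y))) ∨ ¬¬(∀u T(u)) ∨ (∃w T(w)) ∨ ¬(∃z J(z))
Move each ¬ inward, flipping quantifiers it crosses:
  (∀q ∀y (J(q) ∨ ¬J(y))) ∨ (∀u T(u)) ∨ (∃w T(w)) ∨ (∀z ¬J(z))
All bound variables are already distinct, so no renaming is needed.
Pull the quantifiers to the front (each side's bound variable is not free in the other side):
  ∀q ∀y ∀u ∃w ∀z (J(q) ∨ ¬J(y) ∨ T(u) ∨ T(w) ∨ ¬J(z))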